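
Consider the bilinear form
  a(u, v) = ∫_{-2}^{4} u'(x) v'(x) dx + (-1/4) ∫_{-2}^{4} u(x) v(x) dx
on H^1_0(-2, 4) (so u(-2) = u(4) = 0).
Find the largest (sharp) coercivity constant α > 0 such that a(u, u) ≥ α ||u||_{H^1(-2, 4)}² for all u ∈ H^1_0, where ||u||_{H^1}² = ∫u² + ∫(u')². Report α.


α = (-9 + π^2)/(π^2 + 36)

Coercivity of a(·,·) on H^1_0(-2, 4) means a(u, u) ≥ α ||u||_{H^1}² for every u ∈ H^1_0.
The interval has length L = 6, and Poincaré/coercivity depend only on L. Here a(u, u) = ∫(u')² + (-1/4)·∫u².
Here c = -1/4 < 0 with |c| < (π/L)² = π^2/36, so coercivity still holds. The condition a(u,u) ≥ α||u||_{H^1}² reads (1−α)∫(u')² ≥ (α−c)∫u². Any admissible α is ≤ 1 (rapidly oscillating u have ∫u²/∫(u')² → 0), and α = 1 would force 0 ≥ (1−c)∫u², impossible since c < 1; so 1−α > 0. By the sharp Poincaré inequality on H^1_0 of an interval of length L, ∫(u')² ≥ (π/L)²∫u² with equality for the first sine mode sin(π(x−x₀)/L) (x₀ the left endpoint), so the inequality holds for all u iff (1−α)(π/L)² ≥ α − c, i.e. α ≤ ((π/L)² + c)/((π/L)² + 1) = (1 + c(L/π)²)/(1 + (L/π)²). (Direct route, valid since c ≤ 0: Poincaré gives c∫u² ≥ c(L/π)²∫(u')², so a(u,u) ≥ (1 + c(L/π)²)∫(u')², while ||u||_{H^1}² ≤ (1 + (L/π)²)∫(u')²; dividing yields the same α.) With (π/L)² = π^2/36 and c = -1/4, the largest admissible constant is α = ((π/L)² + c)/((π/L)² + 1).
Simplifying, α = (-9 + π^2)/(π^2 + 36).


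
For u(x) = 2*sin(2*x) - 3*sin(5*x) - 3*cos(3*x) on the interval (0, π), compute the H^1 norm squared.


||u||_{H^1(0,π)}^2 = 96 + 172*π

u'(x) = 9*sin(3*x) + 4*cos(2*x) - 15*cos(5*x).
Expand u² and (u')² and integrate term by term on (0, π), using: for integers n ≥ 1, ∫_0^π sin²(nx) dx = ∫_0^π cos²(nx) dx = π/2; for n ≠ n', ∫_0^π sin(nx)sin(n'x) dx = ∫_0^π cos(nx)cos(n'x) dx = 0; and by product-to-sum, ∫_0^π sin(nx)cos(n'x) dx = ½∫_0^π [sin((n+n')x) + sin((n−n')x)] dx, which is 0 when n+n' is even and 2n/(n²−n'²) when n+n' is odd (it need not vanish on (0, π)).
  u² squared terms: (-3)²·∫cos(3x)² dx = 9·π/2 = 9*π/2;  (-3)²·∫sin(5x)² dx = 9·π/2 = 9*π/2;  (2)²·∫sin(2x)² dx = 4·π/2 = 2*π.
  u² cross terms: 2·(-3)·(-3)·∫cos(3x)·sin(5x) dx = 18·(0) = 0;  2·(-3)·(2)·∫cos(3x)·sin(2x) dx = -12·(-4/5) = 48/5;  2·(-3)·(2)·∫sin(5x)·sin(2x) dx = -12·(0) = 0.
  So ∫_0^π u² dx = 9*π/2 + 9*π/2 + 2*π + 0 + 48/5 + 0 = 48/5 + 11*π.
  (u')² squared terms: (-15)²·∫cos(5x)² dx = 225·π/2 = 225*π/2;  (4)²·∫cos(2x)² dx = 16·π/2 = 8*π;  (9)²·∫sin(3x)² dx = 81·π/2 = 81*π/2.
  (u')² cross terms: 2·(-15)·(4)·∫cos(5x)·cos(2x) dx = -120·(0) = 0;  2·(-15)·(9)·∫cos(5x)·sin(3x) dx = -270·(0) = 0;  2·(4)·(9)·∫cos(2x)·sin(3x) dx = 72·(6/5) = 432/5.
  So ∫_0^π (u')² dx = 225*π/2 + 8*π + 81*π/2 + 0 + 0 + 432/5 = 432/5 + 161*π.
||u||_{H^1}^2 = (48/5 + 11*π) + (432/5 + 161*π) = 96 + 172*π.


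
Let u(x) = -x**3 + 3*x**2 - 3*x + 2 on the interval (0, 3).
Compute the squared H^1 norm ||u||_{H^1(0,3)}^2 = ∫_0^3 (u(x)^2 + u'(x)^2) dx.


||u||_{H^1}^2 = 5133/70

The H^1 norm (squared) on an interval (0, L) is
  ||u||_{H^1}^2 = ∫_0^L u(x)^2 dx + ∫_0^L u'(x)^2 dx.
Compute u'(x) = -3*x**2 + 6*x - 3.
Then u(x)^2 = x**6 - 6*x**5 + 15*x**4 - 22*x**3 + 21*x**2 - 12*x + 4 and u'(x)^2 = 9*x**4 - 36*x**3 + 54*x**2 - 36*x + 9.
Integrate each monomial from 0 to 3 using ∫_0^3 c·x^n dx = c·3^(n+1)/(n+1):
  ∫_0^3 u(x)^2 dx = ∫_0^3 (x^6 - 6*x^5 + 15*x^4 - 22*x^3 + 21*x^2 - 12*x + 4) dx. Term by term:
    ∫_0^3 x^6 dx = 2187/7;  ∫_0^3 -6*x^5 dx = -729;  ∫_0^3 15*x^4 dx = 729;
    ∫_0^3 -22*x^3 dx = -891/2;  ∫_0^3 21*x^2 dx = 189;  ∫_0^3 -12*x dx = -54;
    ∫_0^3 4 dx = 12.
  Sum: 2187/7 − 729 + 729 − 891/2 + 189 − 54 + 12 = 195/14.
  ∫_0^3 u'(x)^2 dx = ∫_0^3 (9*x^4 - 36*x^3 + 54*x^2 - 36*x + 9) dx. Term by term:
    ∫_0^3 9*x^4 dx = 2187/5;  ∫_0^3 -36*x^3 dx = -729;  ∫_0^3 54*x^2 dx = 486;
    ∫_0^3 -36*x dx = -162;  ∫_0^3 9 dx = 27.
  Sum: 2187/5 − 729 + 486 − 162 + 27 = 297/5.
Adding: ||u||_{H^1}^2 = 195/14 + 297/5 = 5133/70.


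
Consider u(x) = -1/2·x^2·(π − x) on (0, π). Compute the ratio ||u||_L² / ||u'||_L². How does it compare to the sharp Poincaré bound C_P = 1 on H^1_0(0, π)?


||u||_L² / ||u'||_L² = sqrt(14)*π/14 < C_P = 1.

u(x) = -1/2·x^2·(π − x), so u'(x) = x*(3*x - 2*π)/2.
u(x) = -1/2·x^2·(π − x) vanishes at x = 0 and x = π, so u ∈ H^1_0(0, π). Differentiate via the product rule and integrate the resulting polynomials term by term.
  ∫_0^π u² dx = ∫_0^π (x^6/4 - π*x^5/2 + π^2*x^4/4) dx. Term by term:
    ∫_0^π x^6/4 dx = π^7/28;  ∫_0^π -π*x^5/2 dx = -π^7/12;  ∫_0^π π^2*x^4/4 dx = π^7/20.
  Sum: π^7/28 − π^7/12 + π^7/20 = π^7/420.
  ∫_0^π (u')² dx = ∫_0^π (9*x^4/4 - 3*π*x^3 + π^2*x^2) dx. Term by term:
    ∫_0^π 9*x^4/4 dx = 9*π^5/20;  ∫_0^π -3*π*x^3 dx = -3*π^5/4;  ∫_0^π π^2*x^2 dx = π^5/3.
  Sum: 9*π^5/20 − 3*π^5/4 + π^5/3 = π^5/30.
∫_0^π u² dx = π^7/420, so ||u||_L² = sqrt(105)*π^(7/2)/210.
∫_0^π (u')² dx = π^5/30, so ||u'||_L² = sqrt(30)*π^(5/2)/30.
Ratio ||u||_L² / ||u'||_L² = sqrt(14)*π/14.
Sharp Poincaré constant on H^1_0(0, π) is C_P = L/π = 1, achieved by sin(x).
A polynomial bump cannot attain the sharp Poincaré constant (only the first sine eigenfunction does), so the ratio is strictly less than C_P, consistent with ||u||_L² ≤ C_P ||u'||_L².


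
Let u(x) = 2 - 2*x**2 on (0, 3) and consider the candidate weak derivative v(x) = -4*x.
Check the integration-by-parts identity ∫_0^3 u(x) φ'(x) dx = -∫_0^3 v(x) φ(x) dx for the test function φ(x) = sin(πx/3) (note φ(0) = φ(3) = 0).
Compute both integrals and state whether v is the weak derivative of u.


LHS = 36/π, RHS = 36/π. Yes, v = u' weakly.

u(x) = 2 - 2*x**2, classical derivative u'(x) = -4*x.
φ(x) = sin(πx/3), so φ'(x) = π*cos(π*x/3)/3.
Note φ(0) = φ(3) = 0, so the boundary term u·φ vanishes.
LHS = ∫_0^3 u(x) φ'(x) dx = ∫_0^3 (-2*π*x^2*cos(π*x/3)/3 + 2*π*cos(π*x/3)/3) dx. Term by term:
  ∫_0^3 2*π*cos(π*x/3)/3 dx = 0;  ∫_0^3 -2*π*x^2*cos(π*x/3)/3 dx = 36/π.
Sum: 0 + 36/π = 36/π.
So LHS = 36/π.
∫_0^3 v(x) φ(x) dx = ∫_0^3 (-4*x*sin(π*x/3)) dx. Term by term:
  ∫_0^3 -4*x*sin(π*x/3) dx = -36/π.
So RHS = -∫_0^3 v(x) φ(x) dx = 36/π.
LHS = RHS, so the identity holds for this test φ.
Moreover u is smooth here and v(x) = u'(x) = -4*x pointwise, so the identity holds for every test function. Hence v is the weak derivative of u.


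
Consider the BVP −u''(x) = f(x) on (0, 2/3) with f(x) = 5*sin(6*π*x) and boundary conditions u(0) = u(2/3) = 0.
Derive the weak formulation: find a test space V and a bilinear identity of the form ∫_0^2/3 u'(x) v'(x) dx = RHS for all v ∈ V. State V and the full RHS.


V = H^1_0(0, 2/3) (so v(0) = v(2/3) = 0); weak form: ∫_0^2/3 u'v' dx = ∫_0^2/3 (5*sin(6*π*x)) v dx for all v ∈ V.

Multiply both sides by a test function v and integrate from 0 to 2/3:
  ∫_0^2/3 −u''(x) v(x) dx = ∫_0^2/3 f(x) v(x) dx.
Integrate the LHS by parts once:
  ∫_0^2/3 −u'' v dx = −[u'(x) v(x)]_0^2/3 + ∫_0^2/3 u'(x) v'(x) dx.
Thus ∫_0^2/3 u'(x) v'(x) dx = ∫_0^2/3 f(x) v(x) dx + [u'(x) v(x)]_0^2/3.
Choose V so that boundary terms are either known or forced to vanish.
u is Dirichlet: u(0) = u(2/3) = 0. Let V = H^1_0(0, 2/3); then v(0) = v(2/3) = 0, and [u' v]_0^2/3 = 0.
Weak formulation: find u (satisfying any essential BC) such that ∫_0^2/3 u'(x) v'(x) dx = ∫_0^2/3 f v dx for all v ∈ V.
Substituting f(x) = 5*sin(6*π*x), the right-hand side is ∫_0^2/3 (5*sin(6*π*x)) v dx.


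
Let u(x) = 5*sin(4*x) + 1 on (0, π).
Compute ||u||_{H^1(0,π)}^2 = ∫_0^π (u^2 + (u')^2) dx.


||u||_{H^1(0,π)}^2 = 427*π/2

u'(x) = 20*cos(4*x).
Expand u² and (u')² and integrate term by term on (0, π), using: for integers n ≥ 1, ∫_0^π sin²(nx) dx = ∫_0^π cos²(nx) dx = π/2; for n ≠ n', ∫_0^π sin(nx)sin(n'x) dx = ∫_0^π cos(nx)cos(n'x) dx = 0; and by product-to-sum, ∫_0^π sin(nx)cos(n'x) dx = ½∫_0^π [sin((n+n')x) + sin((n−n')x)] dx, which is 0 when n+n' is even and 2n/(n²−n'²) when n+n' is odd (it need not vanish on (0, π)). For the constant mode: ∫_0^π 1 dx = π, ∫_0^π cos(nx) dx = 0, ∫_0^π sin(nx) dx = (1−(−1)^n)/n.
  u² squared terms: (1)²·∫1 dx = 1·π = π;  (5)²·∫sin(4x)² dx = 25·π/2 = 25*π/2.
  u² cross terms: 2·(1)·(5)·∫1·sin(4x) dx = 10·(0) = 0.
  So ∫_0^π u² dx = π + 25*π/2 + 0 = 27*π/2.
  (u')² squared terms: (20)²·∫cos(4x)² dx = 400·π/2 = 200*π.
  So ∫_0^π (u')² dx = 200*π.
||u||_{H^1}^2 = (27*π/2) + (200*π) = 427*π/2.


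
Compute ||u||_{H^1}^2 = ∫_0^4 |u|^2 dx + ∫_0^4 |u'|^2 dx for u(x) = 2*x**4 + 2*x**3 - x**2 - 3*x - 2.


||u||_{H^1}^2 = 23844556/63

The H^1 norm (squared) on an interval (0, L) is
  ||u||_{H^1}^2 = ∫_0^L u(x)^2 dx + ∫_0^L u'(x)^2 dx.
Compute u'(x) = 8*x**3 + 6*x**2 - 2*x - 3.
Then u(x)^2 = 4*x**8 + 8*x**7 - 16*x**5 - 19*x**4 - 2*x**3 + 13*x**2 + 12*x + 4 and u'(x)^2 = 64*x**6 + 96*x**5 + 4*x**4 - 72*x**3 - 32*x**2 + 12*x + 9.
Integrate each monomial from 0 to 4 using ∫_0^4 c·x^n dx = c·4^(n+1)/(n+1):
  ∫_0^4 u(x)^2 dx = ∫_0^4 (4*x^8 + 8*x^7 - 16*x^5 - 19*x^4 - 2*x^3 + 13*x^2 + 12*x + 4) dx. Term by term:
    ∫_0^4 4*x^8 dx = 1048576/9;  ∫_0^4 8*x^7 dx = 65536;  ∫_0^4 -16*x^5 dx = -32768/3;
    ∫_0^4 -19*x^4 dx = -19456/5;  ∫_0^4 -2*x^3 dx = -128;  ∫_0^4 13*x^2 dx = 832/3;
    ∫_0^4 12*x dx = 96;  ∫_0^4 4 dx = 16.
  Sum: 1048576/9 + 65536 − 32768/3 − 19456/5 − 128 + 832/3 + 96 + 16 = 7537136/45.
  ∫_0^4 u'(x)^2 dx = ∫_0^4 (64*x^6 + 96*x^5 + 4*x^4 - 72*x^3 - 32*x^2 + 12*x + 9) dx. Term by term:
    ∫_0^4 64*x^6 dx = 1048576/7;  ∫_0^4 96*x^5 dx = 65536;  ∫_0^4 4*x^4 dx = 4096/5;
    ∫_0^4 -72*x^3 dx = -4608;  ∫_0^4 -32*x^2 dx = -2048/3;  ∫_0^4 12*x dx = 96;
    ∫_0^4 9 dx = 36.
  Sum: 1048576/7 + 65536 + 4096/5 − 4608 − 2048/3 + 96 + 36 = 22154276/105.
Adding: ||u||_{H^1}^2 = 7537136/45 + 22154276/105 = 23844556/63.


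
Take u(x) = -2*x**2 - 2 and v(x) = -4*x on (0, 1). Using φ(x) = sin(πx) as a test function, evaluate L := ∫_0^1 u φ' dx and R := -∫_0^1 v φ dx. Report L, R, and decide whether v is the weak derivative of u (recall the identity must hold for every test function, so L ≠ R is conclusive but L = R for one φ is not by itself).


LHS = 4/π, RHS = 4/π. Yes, v = u' weakly.

u(x) = -2*x**2 - 2, classical derivative u'(x) = -4*x.
φ(x) = sin(πx), so φ'(x) = π*cos(π*x).
Note φ(0) = φ(1) = 0, so the boundary term u·φ vanishes.
LHS = ∫_0^1 u(x) φ'(x) dx = ∫_0^1 (-2*π*x^2*cos(π*x) - 2*π*cos(π*x)) dx. Term by term:
  ∫_0^1 -2*π*cos(π*x) dx = 0;  ∫_0^1 -2*π*x^2*cos(π*x) dx = 4/π.
Sum: 0 + 4/π = 4/π.
So LHS = 4/π.
∫_0^1 v(x) φ(x) dx = ∫_0^1 (-4*x*sin(π*x)) dx. Term by term:
  ∫_0^1 -4*x*sin(π*x) dx = -4/π.
So RHS = -∫_0^1 v(x) φ(x) dx = 4/π.
LHS = RHS, so the identity holds for this test φ.
Moreover u is smooth here and v(x) = u'(x) = -4*x pointwise, so the identity holds for every test function. Hence v is the weak derivative of u.


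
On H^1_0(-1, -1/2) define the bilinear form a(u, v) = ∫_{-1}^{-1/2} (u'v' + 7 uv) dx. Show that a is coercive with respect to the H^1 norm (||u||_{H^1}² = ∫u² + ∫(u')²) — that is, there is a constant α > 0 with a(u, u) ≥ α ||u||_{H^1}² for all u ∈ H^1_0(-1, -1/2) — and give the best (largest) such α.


α = 1

Coercivity of a(·,·) on H^1_0(-1, -1/2) means a(u, u) ≥ α ||u||_{H^1}² for every u ∈ H^1_0.
The interval has length L = 1/2, and Poincaré/coercivity depend only on L. Here a(u, u) = ∫(u')² + (7)·∫u².
Here c = 7 ≥ 1, so a(u,u) = ∫(u')² + c∫u² ≥ ∫(u')² + ∫u² = ||u||_{H^1}², i.e. α = 1 works. No larger α is possible: a(u,u) ≥ α||u||_{H^1}² means (1−α)∫(u')² ≥ (α−c)∫u², and for the modes u_n = sin(nπ(x−x₀)/L) (x₀ the left endpoint) one has ∫u_n²/∫(u_n')² = (L/(nπ))² → 0, so a(u_n,u_n)/||u_n||_{H^1}² → 1. Hence the optimal constant is α = 1.
Therefore α = 1.


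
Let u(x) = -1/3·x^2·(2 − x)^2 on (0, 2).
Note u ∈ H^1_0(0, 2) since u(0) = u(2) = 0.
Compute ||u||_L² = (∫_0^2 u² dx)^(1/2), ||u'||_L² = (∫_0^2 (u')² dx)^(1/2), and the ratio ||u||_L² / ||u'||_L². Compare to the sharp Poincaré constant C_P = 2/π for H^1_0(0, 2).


||u||_L² / ||u'||_L² = sqrt(3)/3 < C_P = 2/π.

u(x) = -1/3·x^2·(2 − x)^2, so u'(x) = 4*x*(-x^2 + 3*x - 2)/3.
u(x) = -1/3·x^2·(2 − x)^2 vanishes at x = 0 and x = 2, so u ∈ H^1_0(0, 2). Differentiate via the product rule and integrate the resulting polynomials term by term.
  ∫_0^2 u² dx = ∫_0^2 (x^8/9 - 8*x^7/9 + 8*x^6/3 - 32*x^5/9 + 16*x^4/9) dx. Term by term:
    ∫_0^2 x^8/9 dx = 512/81;  ∫_0^2 -8*x^7/9 dx = -256/9;  ∫_0^2 8*x^6/3 dx = 1024/21;
    ∫_0^2 -32*x^5/9 dx = -1024/27;  ∫_0^2 16*x^4/9 dx = 512/45.
  Sum: 512/81 − 256/9 + 1024/21 − 1024/27 + 512/45 = 256/2835.
  ∫_0^2 (u')² dx = ∫_0^2 (16*x^6/9 - 32*x^5/3 + 208*x^4/9 - 64*x^3/3 + 64*x^2/9) dx. Term by term:
    ∫_0^2 16*x^6/9 dx = 2048/63;  ∫_0^2 -32*x^5/3 dx = -1024/9;  ∫_0^2 208*x^4/9 dx = 6656/45;
    ∫_0^2 -64*x^3/3 dx = -256/3;  ∫_0^2 64*x^2/9 dx = 512/27.
  Sum: 2048/63 − 1024/9 + 6656/45 − 256/3 + 512/27 = 256/945.
∫_0^2 u² dx = 256/2835, so ||u||_L² = 16*sqrt(35)/315.
∫_0^2 (u')² dx = 256/945, so ||u'||_L² = 16*sqrt(105)/315.
Ratio ||u||_L² / ||u'||_L² = sqrt(3)/3.
Sharp Poincaré constant on H^1_0(0, 2) is C_P = L/π = 2/π, achieved by sin(π/2·x).
A polynomial bump cannot attain the sharp Poincaré constant (only the first sine eigenfunction does), so the ratio is strictly less than C_P, consistent with ||u||_L² ≤ C_P ||u'||_L².


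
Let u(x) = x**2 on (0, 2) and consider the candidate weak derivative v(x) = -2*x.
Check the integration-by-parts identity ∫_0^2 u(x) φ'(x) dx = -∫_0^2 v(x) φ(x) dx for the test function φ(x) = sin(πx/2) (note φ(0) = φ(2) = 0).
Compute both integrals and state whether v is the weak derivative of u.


LHS = -8/π, RHS = 8/π. No, v is not the weak derivative of u.

u(x) = x**2, classical derivative u'(x) = 2*x.
φ(x) = sin(πx/2), so φ'(x) = π*cos(π*x/2)/2.
Note φ(0) = φ(2) = 0, so the boundary term u·φ vanishes.
LHS = ∫_0^2 u(x) φ'(x) dx = ∫_0^2 (π*x^2*cos(π*x/2)/2) dx. Term by term:
  ∫_0^2 π*x^2*cos(π*x/2)/2 dx = -8/π.
So LHS = -8/π.
∫_0^2 v(x) φ(x) dx = ∫_0^2 (-2*x*sin(π*x/2)) dx. Term by term:
  ∫_0^2 -2*x*sin(π*x/2) dx = -8/π.
So RHS = -∫_0^2 v(x) φ(x) dx = 8/π.
LHS − RHS = -16/π ≠ 0, so the identity fails.
(For a valid weak derivative the identity must hold for EVERY test function, in particular this one. The failure shows v is NOT the weak derivative of u.)
Correct weak derivative would be u'(x) = 2*x.


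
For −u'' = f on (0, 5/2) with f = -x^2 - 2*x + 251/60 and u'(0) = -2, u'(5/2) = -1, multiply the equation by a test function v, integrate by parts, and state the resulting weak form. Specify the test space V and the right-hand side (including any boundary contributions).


V = H^1(0, 5/2) (v unrestricted at boundary; u is determined up to an additive constant); weak form: ∫_0^5/2 u'v' dx = ∫_0^5/2 (-x^2 - 2*x + 251/60) v dx − v(5/2) + 2·v(0) for all v ∈ V.

Multiply both sides by a test function v and integrate from 0 to 5/2:
  ∫_0^5/2 −u''(x) v(x) dx = ∫_0^5/2 f(x) v(x) dx.
Integrate the LHS by parts once:
  ∫_0^5/2 −u'' v dx = −[u'(x) v(x)]_0^5/2 + ∫_0^5/2 u'(x) v'(x) dx.
Thus ∫_0^5/2 u'(x) v'(x) dx = ∫_0^5/2 f(x) v(x) dx + [u'(x) v(x)]_0^5/2.
Choose V so that boundary terms are either known or forced to vanish.
u has inhomogeneous Neumann u'(0) = -2, u'(5/2) = -1. [u' v]_0^5/2 = (-1)·v(5/2) − (-2)·v(0) = − v(5/2) + 2·v(0). Take V = H^1(0, 5/2); boundary term becomes part of RHS.
Weak formulation: find u (satisfying any essential BC) such that ∫_0^5/2 u'(x) v'(x) dx = ∫_0^5/2 f v dx − v(5/2) + 2·v(0) for all v ∈ V (Neumann data are natural BCs: they enter the RHS as boundary terms).
Substituting f(x) = -x^2 - 2*x + 251/60, the right-hand side is ∫_0^5/2 (-x^2 - 2*x + 251/60) v dx − v(5/2) + 2·v(0).
Compatibility check (pure Neumann): taking v ≡ 1 ∈ V gives 0 = ∫_0^5/2 f dx + (-1) − (-2), i.e. ∫_0^5/2 f dx must equal u'(0) − u'(5/2) = -1. Indeed ∫_0^5/2 (-x^2 - 2*x + 251/60) dx = -1, so the data are compatible. The solution is then unique only up to an additive constant (fix it e.g. by requiring ∫_0^5/2 u dx = 0).


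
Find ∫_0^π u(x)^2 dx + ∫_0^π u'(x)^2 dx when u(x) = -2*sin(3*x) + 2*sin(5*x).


||u||_{H^1(0,π)}^2 = 72*π

u'(x) = -6*cos(3*x) + 10*cos(5*x).
Expand u² and (u')² and integrate term by term on (0, π), using: for integers n ≥ 1, ∫_0^π sin²(nx) dx = ∫_0^π cos²(nx) dx = π/2; for n ≠ n', ∫_0^π sin(nx)sin(n'x) dx = ∫_0^π cos(nx)cos(n'x) dx = 0; and by product-to-sum, ∫_0^π sin(nx)cos(n'x) dx = ½∫_0^π [sin((n+n')x) + sin((n−n')x)] dx, which is 0 when n+n' is even and 2n/(n²−n'²) when n+n' is odd (it need not vanish on (0, π)).
  u² squared terms: (-2)²·∫sin(3x)² dx = 4·π/2 = 2*π;  (2)²·∫sin(5x)² dx = 4·π/2 = 2*π.
  u² cross terms: 2·(-2)·(2)·∫sin(3x)·sin(5x) dx = -8·(0) = 0.
  So ∫_0^π u² dx = 2*π + 2*π + 0 = 4*π.
  (u')² squared terms: (-6)²·∫cos(3x)² dx = 36·π/2 = 18*π;  (10)²·∫cos(5x)² dx = 100·π/2 = 50*π.
  (u')² cross terms: 2·(-6)·(10)·∫cos(3x)·cos(5x) dx = -120·(0) = 0.
  So ∫_0^π (u')² dx = 18*π + 50*π + 0 = 68*π.
||u||_{H^1}^2 = (4*π) + (68*π) = 72*π.


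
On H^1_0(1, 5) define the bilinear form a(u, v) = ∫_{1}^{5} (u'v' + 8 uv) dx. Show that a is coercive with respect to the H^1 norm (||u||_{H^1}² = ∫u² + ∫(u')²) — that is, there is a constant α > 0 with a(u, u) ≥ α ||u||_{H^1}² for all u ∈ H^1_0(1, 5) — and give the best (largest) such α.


α = 1

Coercivity of a(·,·) on H^1_0(1, 5) means a(u, u) ≥ α ||u||_{H^1}² for every u ∈ H^1_0.
The interval has length L = 4, and Poincaré/coercivity depend only on L. Here a(u, u) = ∫(u')² + (8)·∫u².
Here c = 8 ≥ 1, so a(u,u) = ∫(u')² + c∫u² ≥ ∫(u')² + ∫u² = ||u||_{H^1}², i.e. α = 1 works. No larger α is possible: a(u,u) ≥ α||u||_{H^1}² means (1−α)∫(u')² ≥ (α−c)∫u², and for the modes u_n = sin(nπ(x−x₀)/L) (x₀ the left endpoint) one has ∫u_n²/∫(u_n')² = (L/(nπ))² → 0, so a(u_n,u_n)/||u_n||_{H^1}² → 1. Hence the optimal constant is α = 1.
Therefore α = 1.


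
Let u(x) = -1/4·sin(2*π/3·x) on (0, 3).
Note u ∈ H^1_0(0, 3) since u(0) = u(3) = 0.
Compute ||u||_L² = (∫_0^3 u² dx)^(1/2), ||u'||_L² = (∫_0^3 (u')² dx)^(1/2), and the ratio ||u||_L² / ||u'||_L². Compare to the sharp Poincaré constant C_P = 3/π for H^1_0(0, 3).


||u||_L² / ||u'||_L² = 3/(2*π) < C_P = 3/π.

u(x) = -1/4·sin(2*π/3·x), so u'(x) = -π*cos(2*π*x/3)/6.
Writing u(x) = A·sin(kπx/L) with A = -1/4 and k = 2, use ∫_0^L sin²(kπx/L) dx = L/2 and ∫_0^L cos²(kπx/L) dx = L/2.
u² = 1/16·sin²(2*π/3·x) and (u')² = π^2/36·cos²(2*π/3·x), and each of sin², cos² integrates to L/2 = 3/2 over (0, 3).
∫_0^3 u² dx = 3/32, so ||u||_L² = sqrt(6)/8.
∫_0^3 (u')² dx = π^2/24, so ||u'||_L² = sqrt(6)*π/12.
Ratio ||u||_L² / ||u'||_L² = 3/(2*π).
Sharp Poincaré constant on H^1_0(0, 3) is C_P = L/π = 3/π, achieved by sin(π/3·x).
This is the k = 2 harmonic; the ratio L/(kπ) is strictly less than C_P = L/π, consistent with the sharp inequality ||u||_L² ≤ C_P ||u'||_L².


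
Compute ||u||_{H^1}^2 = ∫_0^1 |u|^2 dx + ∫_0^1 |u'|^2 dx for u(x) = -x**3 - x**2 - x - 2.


||u||_{H^1}^2 = 4489/210

The H^1 norm (squared) on an interval (0, L) is
  ||u||_{H^1}^2 = ∫_0^L u(x)^2 dx + ∫_0^L u'(x)^2 dx.
Compute u'(x) = -3*x**2 - 2*x - 1.
Then u(x)^2 = x**6 + 2*x**5 + 3*x**4 + 6*x**3 + 5*x**2 + 4*x + 4 and u'(x)^2 = 9*x**4 + 12*x**3 + 10*x**2 + 4*x + 1.
Integrate each monomial from 0 to 1 using ∫_0^1 c·x^n dx = c·1^(n+1)/(n+1):
  ∫_0^1 u(x)^2 dx = ∫_0^1 (x^6 + 2*x^5 + 3*x^4 + 6*x^3 + 5*x^2 + 4*x + 4) dx. Term by term:
    ∫_0^1 x^6 dx = 1/7;  ∫_0^1 2*x^5 dx = 1/3;  ∫_0^1 3*x^4 dx = 3/5;
    ∫_0^1 6*x^3 dx = 3/2;  ∫_0^1 5*x^2 dx = 5/3;  ∫_0^1 4*x dx = 2;
    ∫_0^1 4 dx = 4.
  Sum: 1/7 + 1/3 + 3/5 + 3/2 + 5/3 + 2 + 4 = 717/70.
  ∫_0^1 u'(x)^2 dx = ∫_0^1 (9*x^4 + 12*x^3 + 10*x^2 + 4*x + 1) dx. Term by term:
    ∫_0^1 9*x^4 dx = 9/5;  ∫_0^1 12*x^3 dx = 3;  ∫_0^1 10*x^2 dx = 10/3;
    ∫_0^1 4*x dx = 2;  ∫_0^1 1 dx = 1.
  Sum: 9/5 + 3 + 10/3 + 2 + 1 = 167/15.
Adding: ||u||_{H^1}^2 = 717/70 + 167/15 = 4489/210.


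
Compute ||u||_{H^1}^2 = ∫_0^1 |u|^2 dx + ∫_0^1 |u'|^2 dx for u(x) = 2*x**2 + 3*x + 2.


||u||_{H^1}^2 = 229/5

The H^1 norm (squared) on an interval (0, L) is
  ||u||_{H^1}^2 = ∫_0^L u(x)^2 dx + ∫_0^L u'(x)^2 dx.
Compute u'(x) = 4*x + 3.
Then u(x)^2 = 4*x**4 + 12*x**3 + 17*x**2 + 12*x + 4 and u'(x)^2 = 16*x**2 + 24*x + 9.
Integrate each monomial from 0 to 1 using ∫_0^1 c·x^n dx = c·1^(n+1)/(n+1):
  ∫_0^1 u(x)^2 dx = ∫_0^1 (4*x^4 + 12*x^3 + 17*x^2 + 12*x + 4) dx. Term by term:
    ∫_0^1 4*x^4 dx = 4/5;  ∫_0^1 12*x^3 dx = 3;  ∫_0^1 17*x^2 dx = 17/3;
    ∫_0^1 12*x dx = 6;  ∫_0^1 4 dx = 4.
  Sum: 4/5 + 3 + 17/3 + 6 + 4 = 292/15.
  ∫_0^1 u'(x)^2 dx = ∫_0^1 (16*x^2 + 24*x + 9) dx. Term by term:
    ∫_0^1 16*x^2 dx = 16/3;  ∫_0^1 24*x dx = 12;  ∫_0^1 9 dx = 9.
  Sum: 16/3 + 12 + 9 = 79/3.
Adding: ||u||_{H^1}^2 = 292/15 + 79/3 = 229/5.


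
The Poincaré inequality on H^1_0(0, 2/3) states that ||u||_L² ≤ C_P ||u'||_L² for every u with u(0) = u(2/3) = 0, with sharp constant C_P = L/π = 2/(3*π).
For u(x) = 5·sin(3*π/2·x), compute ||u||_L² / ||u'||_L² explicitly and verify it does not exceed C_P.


||u||_L² / ||u'||_L² = 2/(3*π) = C_P.

u(x) = 5·sin(3*π/2·x), so u'(x) = 15*π*cos(3*π*x/2)/2.
Writing u(x) = A·sin(kπx/L) with A = 5 and k = 1, use ∫_0^L sin²(kπx/L) dx = L/2 and ∫_0^L cos²(kπx/L) dx = L/2.
u² = 25·sin²(3*π/2·x) and (u')² = 225*π^2/4·cos²(3*π/2·x), and each of sin², cos² integrates to L/2 = 1/3 over (0, 2/3).
∫_0^2/3 u² dx = 25/3, so ||u||_L² = 5*sqrt(3)/3.
∫_0^2/3 (u')² dx = 75*π^2/4, so ||u'||_L² = 5*sqrt(3)*π/2.
Ratio ||u||_L² / ||u'||_L² = 2/(3*π).
Sharp Poincaré constant on H^1_0(0, 2/3) is C_P = L/π = 2/(3*π), achieved by sin(3*π/2·x).
This is the k = 1 eigenfunction (up to amplitude), so the ratio equals the sharp Poincaré constant exactly.


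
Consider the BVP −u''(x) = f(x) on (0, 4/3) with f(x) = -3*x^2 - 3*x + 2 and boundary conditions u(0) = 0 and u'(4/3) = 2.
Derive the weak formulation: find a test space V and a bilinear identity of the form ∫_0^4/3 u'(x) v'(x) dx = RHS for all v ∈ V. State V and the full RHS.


V = {v ∈ H^1(0, 4/3) : v(0) = 0} (test functions vanish at x = 0 where u is specified); weak form: ∫_0^4/3 u'v' dx = ∫_0^4/3 (-3*x^2 - 3*x + 2) v dx + 2·v(4/3) for all v ∈ V.

Multiply both sides by a test function v and integrate from 0 to 4/3:
  ∫_0^4/3 −u''(x) v(x) dx = ∫_0^4/3 f(x) v(x) dx.
Integrate the LHS by parts once:
  ∫_0^4/3 −u'' v dx = −[u'(x) v(x)]_0^4/3 + ∫_0^4/3 u'(x) v'(x) dx.
Thus ∫_0^4/3 u'(x) v'(x) dx = ∫_0^4/3 f(x) v(x) dx + [u'(x) v(x)]_0^4/3.
Choose V so that boundary terms are either known or forced to vanish.
Mixed BC: u(0) = 0 (Dirichlet) and u'(4/3) = 2 (Neumann). Define V = {v ∈ H^1(0, 4/3) : v(0) = 0}. Then [u' v]_0^4/3 = u'(4/3)·v(4/3) − u'(0)·0 = 2·v(4/3).
Weak formulation: find u (satisfying any essential BC) such that ∫_0^4/3 u'(x) v'(x) dx = ∫_0^4/3 f v dx + 2·v(4/3) for all v ∈ V (Dirichlet at 0 absorbed into V; Neumann datum at x = 4/3 contributes the boundary term).
Substituting f(x) = -3*x^2 - 3*x + 2, the right-hand side is ∫_0^4/3 (-3*x^2 - 3*x + 2) v dx + 2·v(4/3).


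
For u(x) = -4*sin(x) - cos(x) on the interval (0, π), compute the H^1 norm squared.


||u||_{H^1(0,π)}^2 = 17*π

u'(x) = sin(x) - 4*cos(x).
Expand u² and (u')² and integrate term by term on (0, π), using: for integers n ≥ 1, ∫_0^π sin²(nx) dx = ∫_0^π cos²(nx) dx = π/2; for n ≠ n', ∫_0^π sin(nx)sin(n'x) dx = ∫_0^π cos(nx)cos(n'x) dx = 0; and by product-to-sum, ∫_0^π sin(nx)cos(n'x) dx = ½∫_0^π [sin((n+n')x) + sin((n−n')x)] dx, which is 0 when n+n' is even and 2n/(n²−n'²) when n+n' is odd (it need not vanish on (0, π)).
  u² squared terms: (-1)²·∫cos(x)² dx = 1·π/2 = π/2;  (-4)²·∫sin(x)² dx = 16·π/2 = 8*π.
  u² cross terms: 2·(-1)·(-4)·∫cos(x)·sin(x) dx = 8·(0) = 0.
  So ∫_0^π u² dx = π/2 + 8*π + 0 = 17*π/2.
  (u')² squared terms: (-4)²·∫cos(x)² dx = 16·π/2 = 8*π;  (1)²·∫sin(x)² dx = 1·π/2 = π/2.
  (u')² cross terms: 2·(-4)·(1)·∫cos(x)·sin(x) dx = -8·(0) = 0.
  So ∫_0^π (u')² dx = 8*π + π/2 + 0 = 17*π/2.
||u||_{H^1}^2 = (17*π/2) + (17*π/2) = 17*π.


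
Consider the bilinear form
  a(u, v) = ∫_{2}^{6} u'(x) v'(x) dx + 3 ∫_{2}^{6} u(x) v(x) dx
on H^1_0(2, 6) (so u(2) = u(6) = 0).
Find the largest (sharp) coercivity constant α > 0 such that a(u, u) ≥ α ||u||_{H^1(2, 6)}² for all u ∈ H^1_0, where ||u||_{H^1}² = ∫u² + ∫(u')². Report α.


α = 1

Coercivity of a(·,·) on H^1_0(2, 6) means a(u, u) ≥ α ||u||_{H^1}² for every u ∈ H^1_0.
The interval has length L = 4, and Poincaré/coercivity depend only on L. Here a(u, u) = ∫(u')² + (3)·∫u².
Here c = 3 ≥ 1, so a(u,u) = ∫(u')² + c∫u² ≥ ∫(u')² + ∫u² = ||u||_{H^1}², i.e. α = 1 works. No larger α is possible: a(u,u) ≥ α||u||_{H^1}² means (1−α)∫(u')² ≥ (α−c)∫u², and for the modes u_n = sin(nπ(x−x₀)/L) (x₀ the left endpoint) one has ∫u_n²/∫(u_n')² = (L/(nπ))² → 0, so a(u_n,u_n)/||u_n||_{H^1}² → 1. Hence the optimal constant is α = 1.
Therefore α = 1.


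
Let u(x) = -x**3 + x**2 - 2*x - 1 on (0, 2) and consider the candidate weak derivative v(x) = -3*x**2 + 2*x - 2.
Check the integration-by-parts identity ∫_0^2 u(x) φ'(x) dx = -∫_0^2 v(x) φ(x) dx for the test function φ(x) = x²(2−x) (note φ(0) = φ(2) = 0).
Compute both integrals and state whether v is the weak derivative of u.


LHS = 88/15, RHS = 88/15. Yes, v = u' weakly.

u(x) = -x**3 + x**2 - 2*x - 1, classical derivative u'(x) = -3*x**2 + 2*x - 2.
φ(x) = x²(2−x), so φ'(x) = x*(4 - 3*x).
Note φ(0) = φ(2) = 0, so the boundary term u·φ vanishes.
LHS = ∫_0^2 u(x) φ'(x) dx = ∫_0^2 (3*x^5 - 7*x^4 + 10*x^3 - 5*x^2 - 4*x) dx. Term by term:
  ∫_0^2 3*x^5 dx = 32;  ∫_0^2 -7*x^4 dx = -224/5;  ∫_0^2 10*x^3 dx = 40;
  ∫_0^2 -5*x^2 dx = -40/3;  ∫_0^2 -4*x dx = -8.
Sum: 32 − 224/5 + 40 − 40/3 − 8 = 88/15.
So LHS = 88/15.
∫_0^2 v(x) φ(x) dx = ∫_0^2 (3*x^5 - 8*x^4 + 6*x^3 - 4*x^2) dx. Term by term:
  ∫_0^2 3*x^5 dx = 32;  ∫_0^2 -8*x^4 dx = -256/5;  ∫_0^2 6*x^3 dx = 24;
  ∫_0^2 -4*x^2 dx = -32/3.
Sum: 32 − 256/5 + 24 − 32/3 = -88/15.
So RHS = -∫_0^2 v(x) φ(x) dx = 88/15.
LHS = RHS, so the identity holds for this test φ.
Moreover u is smooth here and v(x) = u'(x) = -3*x**2 + 2*x - 2 pointwise, so the identity holds for every test function. Hence v is the weak derivative of u.


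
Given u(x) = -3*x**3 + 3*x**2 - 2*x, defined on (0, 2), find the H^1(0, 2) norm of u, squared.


||u||_{H^1}^2 = 32344/105

The H^1 norm (squared) on an interval (0, L) is
  ||u||_{H^1}^2 = ∫_0^L u(x)^2 dx + ∫_0^L u'(x)^2 dx.
Compute u'(x) = -9*x**2 + 6*x - 2.
Then u(x)^2 = 9*x**6 - 18*x**5 + 21*x**4 - 12*x**3 + 4*x**2 and u'(x)^2 = 81*x**4 - 108*x**3 + 72*x**2 - 24*x + 4.
Integrate each monomial from 0 to 2 using ∫_0^2 c·x^n dx = c·2^(n+1)/(n+1):
  ∫_0^2 u(x)^2 dx = ∫_0^2 (9*x^6 - 18*x^5 + 21*x^4 - 12*x^3 + 4*x^2) dx. Term by term:
    ∫_0^2 9*x^6 dx = 1152/7;  ∫_0^2 -18*x^5 dx = -192;  ∫_0^2 21*x^4 dx = 672/5;
    ∫_0^2 -12*x^3 dx = -48;  ∫_0^2 4*x^2 dx = 32/3.
  Sum: 1152/7 − 192 + 672/5 − 48 + 32/3 = 7312/105.
  ∫_0^2 u'(x)^2 dx = ∫_0^2 (81*x^4 - 108*x^3 + 72*x^2 - 24*x + 4) dx. Term by term:
    ∫_0^2 81*x^4 dx = 2592/5;  ∫_0^2 -108*x^3 dx = -432;  ∫_0^2 72*x^2 dx = 192;
    ∫_0^2 -24*x dx = -48;  ∫_0^2 4 dx = 8.
  Sum: 2592/5 − 432 + 192 − 48 + 8 = 1192/5.
Adding: ||u||_{H^1}^2 = 7312/105 + 1192/5 = 32344/105.


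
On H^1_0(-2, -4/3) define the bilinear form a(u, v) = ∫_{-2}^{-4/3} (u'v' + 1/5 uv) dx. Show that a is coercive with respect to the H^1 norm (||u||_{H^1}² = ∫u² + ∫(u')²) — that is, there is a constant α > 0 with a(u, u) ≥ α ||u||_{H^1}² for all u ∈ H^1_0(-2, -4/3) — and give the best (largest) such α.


α = (4 + 45*π^2)/(5*(4 + 9*π^2))

Coercivity of a(·,·) on H^1_0(-2, -4/3) means a(u, u) ≥ α ||u||_{H^1}² for every u ∈ H^1_0.
The interval has length L = 2/3, and Poincaré/coercivity depend only on L. Here a(u, u) = ∫(u')² + (1/5)·∫u².
Here 0 < c = 1/5 < 1. The condition a(u,u) ≥ α||u||_{H^1}² reads (1−α)∫(u')² ≥ (α−c)∫u². Any admissible α is ≤ 1 (rapidly oscillating u have ∫u²/∫(u')² → 0), and α = 1 would force 0 ≥ (1−c)∫u², impossible since c < 1; so 1−α > 0. By the sharp Poincaré inequality on H^1_0 of an interval of length L, ∫(u')² ≥ (π/L)²∫u² with equality for the first sine mode sin(π(x−x₀)/L) (x₀ the left endpoint), so the inequality holds for all u iff (1−α)(π/L)² ≥ α − c, i.e. α ≤ ((π/L)² + c)/((π/L)² + 1) = (1 + c(L/π)²)/(1 + (L/π)²). With (π/L)² = 9*π^2/4 and c = 1/5, the largest admissible constant is α = ((π/L)² + c)/((π/L)² + 1).
Simplifying, α = (4 + 45*π^2)/(5*(4 + 9*π^2)).


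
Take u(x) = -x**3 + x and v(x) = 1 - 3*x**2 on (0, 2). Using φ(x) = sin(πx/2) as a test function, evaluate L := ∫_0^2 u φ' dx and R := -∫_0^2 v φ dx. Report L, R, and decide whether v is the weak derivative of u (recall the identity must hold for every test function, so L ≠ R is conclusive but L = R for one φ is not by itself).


LHS = -96/π^3 + 20/π, RHS = -96/π^3 + 20/π. Yes, v = u' weakly.

u(x) = -x**3 + x, classical derivative u'(x) = 1 - 3*x**2.
φ(x) = sin(πx/2), so φ'(x) = π*cos(π*x/2)/2.
Note φ(0) = φ(2) = 0, so the boundary term u·φ vanishes.
LHS = ∫_0^2 u(x) φ'(x) dx = ∫_0^2 (-π*x^3*cos(π*x/2)/2 + π*x*cos(π*x/2)/2) dx. Term by term:
  ∫_0^2 π*x*cos(π*x/2)/2 dx = -4/π;  ∫_0^2 -π*x^3*cos(π*x/2)/2 dx = -96/π^3 + 24/π.
Sum: -4/π + -96/π^3 + 24/π = -96/π^3 + 20/π.
So LHS = -96/π^3 + 20/π.
∫_0^2 v(x) φ(x) dx = ∫_0^2 (-3*x^2*sin(π*x/2) + sin(π*x/2)) dx. Term by term:
  ∫_0^2 -3*x^2*sin(π*x/2) dx = -24/π + 96/π^3;  ∫_0^2 sin(π*x/2) dx = 4/π.
Sum: -24/π + 96/π^3 + 4/π = -20/π + 96/π^3.
So RHS = -∫_0^2 v(x) φ(x) dx = -96/π^3 + 20/π.
LHS = RHS, so the identity holds for this test φ.
Moreover u is smooth here and v(x) = u'(x) = 1 - 3*x**2 pointwise, so the identity holds for every test function. Hence v is the weak derivative of u.


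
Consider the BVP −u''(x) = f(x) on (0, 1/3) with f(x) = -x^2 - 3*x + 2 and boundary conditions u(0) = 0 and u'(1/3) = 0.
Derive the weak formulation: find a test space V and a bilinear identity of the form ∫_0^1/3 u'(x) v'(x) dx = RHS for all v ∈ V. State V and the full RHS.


V = {v ∈ H^1(0, 1/3) : v(0) = 0} (test functions vanish at x = 0 where u is specified); weak form: ∫_0^1/3 u'v' dx = ∫_0^1/3 (-x^2 - 3*x + 2) v dx for all v ∈ V.

Multiply both sides by a test function v and integrate from 0 to 1/3:
  ∫_0^1/3 −u''(x) v(x) dx = ∫_0^1/3 f(x) v(x) dx.
Integrate the LHS by parts once:
  ∫_0^1/3 −u'' v dx = −[u'(x) v(x)]_0^1/3 + ∫_0^1/3 u'(x) v'(x) dx.
Thus ∫_0^1/3 u'(x) v'(x) dx = ∫_0^1/3 f(x) v(x) dx + [u'(x) v(x)]_0^1/3.
Choose V so that boundary terms are either known or forced to vanish.
Mixed BC: u(0) = 0 (Dirichlet) and u'(1/3) = 0 (Neumann). Define V = {v ∈ H^1(0, 1/3) : v(0) = 0}. Then [u' v]_0^1/3 = u'(1/3)·v(1/3) − u'(0)·0 = 0.
Weak formulation: find u (satisfying any essential BC) such that ∫_0^1/3 u'(x) v'(x) dx = ∫_0^1/3 f v dx for all v ∈ V (Dirichlet at 0 absorbed into V; the Neumann datum at x = 1/3 is zero, so no boundary term remains).
Substituting f(x) = -x^2 - 3*x + 2, the right-hand side is ∫_0^1/3 (-x^2 - 3*x + 2) v dx.


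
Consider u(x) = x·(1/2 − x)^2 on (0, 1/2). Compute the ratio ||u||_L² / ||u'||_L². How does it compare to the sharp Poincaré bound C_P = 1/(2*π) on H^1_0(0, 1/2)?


||u||_L² / ||u'||_L² = sqrt(14)/28 < C_P = 1/(2*π).

u(x) = x·(1/2 − x)^2, so u'(x) = (2*x - 1)*(6*x - 1)/4.
u(x) = x·(1/2 − x)^2 vanishes at x = 0 and x = 1/2, so u ∈ H^1_0(0, 1/2). Differentiate via the product rule and integrate the resulting polynomials term by term.
  ∫_0^1/2 u² dx = ∫_0^1/2 (x^6 - 2*x^5 + 3*x^4/2 - x^3/2 + x^2/16) dx. Term by term:
    ∫_0^1/2 x^6 dx = 1/896;  ∫_0^1/2 -2*x^5 dx = -1/192;  ∫_0^1/2 3*x^4/2 dx = 3/320;
    ∫_0^1/2 -x^3/2 dx = -1/128;  ∫_0^1/2 x^2/16 dx = 1/384.
  Sum: 1/896 − 1/192 + 3/320 − 1/128 + 1/384 = 1/13440.
  ∫_0^1/2 (u')² dx = ∫_0^1/2 (9*x^4 - 12*x^3 + 11*x^2/2 - x + 1/16) dx. Term by term:
    ∫_0^1/2 9*x^4 dx = 9/160;  ∫_0^1/2 -12*x^3 dx = -3/16;  ∫_0^1/2 11*x^2/2 dx = 11/48;
    ∫_0^1/2 -x dx = -1/8;  ∫_0^1/2 1/16 dx = 1/32.
  Sum: 9/160 − 3/16 + 11/48 − 1/8 + 1/32 = 1/240.
∫_0^1/2 u² dx = 1/13440, so ||u||_L² = sqrt(210)/1680.
∫_0^1/2 (u')² dx = 1/240, so ||u'||_L² = sqrt(15)/60.
Ratio ||u||_L² / ||u'||_L² = sqrt(14)/28.
Sharp Poincaré constant on H^1_0(0, 1/2) is C_P = L/π = 1/(2*π), achieved by sin(2*π·x).
A polynomial bump cannot attain the sharp Poincaré constant (only the first sine eigenfunction does), so the ratio is strictly less than C_P, consistent with ||u||_L² ≤ C_P ||u'||_L².


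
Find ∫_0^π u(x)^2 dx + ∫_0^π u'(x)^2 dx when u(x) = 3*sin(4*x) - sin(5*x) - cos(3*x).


||u||_{H^1(0,π)}^2 = -480/7 + 189*π/2

u'(x) = 3*sin(3*x) + 12*cos(4*x) - 5*cos(5*x).
Expand u² and (u')² and integrate term by term on (0, π), using: for integers n ≥ 1, ∫_0^π sin²(nx) dx = ∫_0^π cos²(nx) dx = π/2; for n ≠ n', ∫_0^π sin(nx)sin(n'x) dx = ∫_0^π cos(nx)cos(n'x) dx = 0; and by product-to-sum, ∫_0^π sin(nx)cos(n'x) dx = ½∫_0^π [sin((n+n')x) + sin((n−n')x)] dx, which is 0 when n+n' is even and 2n/(n²−n'²) when n+n' is odd (it need not vanish on (0, π)).
  u² squared terms: (-1)²·∫cos(3x)² dx = 1·π/2 = π/2;  (-1)²·∫sin(5x)² dx = 1·π/2 = π/2;  (3)²·∫sin(4x)² dx = 9·π/2 = 9*π/2.
  u² cross terms: 2·(-1)·(-1)·∫cos(3x)·sin(5x) dx = 2·(0) = 0;  2·(-1)·(3)·∫cos(3x)·sin(4x) dx = -6·(8/7) = -48/7;  2·(-1)·(3)·∫sin(5x)·sin(4x) dx = -6·(0) = 0.
  So ∫_0^π u² dx = π/2 + π/2 + 9*π/2 + 0 − 48/7 + 0 = -48/7 + 11*π/2.
  (u')² squared terms: (-5)²·∫cos(5x)² dx = 25·π/2 = 25*π/2;  (3)²·∫sin(3x)² dx = 9·π/2 = 9*π/2;  (12)²·∫cos(4x)² dx = 144·π/2 = 72*π.
  (u')² cross terms: 2·(-5)·(3)·∫cos(5x)·sin(3x) dx = -30·(0) = 0;  2·(-5)·(12)·∫cos(5x)·cos(4x) dx = -120·(0) = 0;  2·(3)·(12)·∫sin(3x)·cos(4x) dx = 72·(-6/7) = -432/7.
  So ∫_0^π (u')² dx = 25*π/2 + 9*π/2 + 72*π + 0 + 0 − 432/7 = -432/7 + 89*π.
||u||_{H^1}^2 = (-48/7 + 11*π/2) + (-432/7 + 89*π) = -480/7 + 189*π/2.


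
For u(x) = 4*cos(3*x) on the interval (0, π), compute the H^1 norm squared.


||u||_{H^1(0,π)}^2 = 80*π

u'(x) = -12*sin(3*x).
Expand u² and (u')² and integrate term by term on (0, π), using: for integers n ≥ 1, ∫_0^π sin²(nx) dx = ∫_0^π cos²(nx) dx = π/2; for n ≠ n', ∫_0^π sin(nx)sin(n'x) dx = ∫_0^π cos(nx)cos(n'x) dx = 0; and by product-to-sum, ∫_0^π sin(nx)cos(n'x) dx = ½∫_0^π [sin((n+n')x) + sin((n−n')x)] dx, which is 0 when n+n' is even and 2n/(n²−n'²) when n+n' is odd (it need not vanish on (0, π)).
  u² squared terms: (4)²·∫cos(3x)² dx = 16·π/2 = 8*π.
  So ∫_0^π u² dx = 8*π.
  (u')² squared terms: (-12)²·∫sin(3x)² dx = 144·π/2 = 72*π.
  So ∫_0^π (u')² dx = 72*π.
||u||_{H^1}^2 = (8*π) + (72*π) = 80*π.


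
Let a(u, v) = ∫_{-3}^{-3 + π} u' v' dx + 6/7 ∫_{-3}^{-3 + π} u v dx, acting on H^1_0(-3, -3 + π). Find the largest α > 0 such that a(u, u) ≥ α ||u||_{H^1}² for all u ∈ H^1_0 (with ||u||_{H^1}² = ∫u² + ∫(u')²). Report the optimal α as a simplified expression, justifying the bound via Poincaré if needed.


α = 13/14

Coercivity of a(·,·) on H^1_0(-3, -3 + π) means a(u, u) ≥ α ||u||_{H^1}² for every u ∈ H^1_0.
The interval has length L = π, and Poincaré/coercivity depend only on L. Here a(u, u) = ∫(u')² + (6/7)·∫u².
Here 0 < c = 6/7 < 1. The condition a(u,u) ≥ α||u||_{H^1}² reads (1−α)∫(u')² ≥ (α−c)∫u². Any admissible α is ≤ 1 (rapidly oscillating u have ∫u²/∫(u')² → 0), and α = 1 would force 0 ≥ (1−c)∫u², impossible since c < 1; so 1−α > 0. By the sharp Poincaré inequality on H^1_0 of an interval of length L, ∫(u')² ≥ (π/L)²∫u² with equality for the first sine mode sin(π(x−x₀)/L) (x₀ the left endpoint), so the inequality holds for all u iff (1−α)(π/L)² ≥ α − c, i.e. α ≤ ((π/L)² + c)/((π/L)² + 1) = (1 + c(L/π)²)/(1 + (L/π)²). With (π/L)² = 1 and c = 6/7, the largest admissible constant is α = ((π/L)² + c)/((π/L)² + 1).
Simplifying, α = 13/14.


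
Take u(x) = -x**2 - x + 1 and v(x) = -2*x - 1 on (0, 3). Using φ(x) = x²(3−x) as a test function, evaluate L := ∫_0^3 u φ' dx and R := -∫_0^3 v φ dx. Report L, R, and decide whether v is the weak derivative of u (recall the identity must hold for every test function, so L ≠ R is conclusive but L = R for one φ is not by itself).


LHS = 621/20, RHS = 621/20. Yes, v = u' weakly.

u(x) = -x**2 - x + 1, classical derivative u'(x) = -2*x - 1.
φ(x) = x²(3−x), so φ'(x) = 3*x*(2 - x).
Note φ(0) = φ(3) = 0, so the boundary term u·φ vanishes.
LHS = ∫_0^3 u(x) φ'(x) dx = ∫_0^3 (3*x^4 - 3*x^3 - 9*x^2 + 6*x) dx. Term by term:
  ∫_0^3 3*x^4 dx = 729/5;  ∫_0^3 -3*x^3 dx = -243/4;  ∫_0^3 -9*x^2 dx = -81;
  ∫_0^3 6*x dx = 27.
Sum: 729/5 − 243/4 − 81 + 27 = 621/20.
So LHS = 621/20.
∫_0^3 v(x) φ(x) dx = ∫_0^3 (2*x^4 - 5*x^3 - 3*x^2) dx. Term by term:
  ∫_0^3 2*x^4 dx = 486/5;  ∫_0^3 -5*x^3 dx = -405/4;  ∫_0^3 -3*x^2 dx = -27.
Sum: 486/5 − 405/4 − 27 = -621/20.
So RHS = -∫_0^3 v(x) φ(x) dx = 621/20.
LHS = RHS, so the identity holds for this test φ.
Moreover u is smooth here and v(x) = u'(x) = -2*x - 1 pointwise, so the identity holds for every test function. Hence v is the weak derivative of u.


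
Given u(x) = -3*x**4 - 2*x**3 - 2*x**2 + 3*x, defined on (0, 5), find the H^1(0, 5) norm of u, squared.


||u||_{H^1}^2 = 66428555/14

The H^1 norm (squared) on an interval (0, L) is
  ||u||_{H^1}^2 = ∫_0^L u(x)^2 dx + ∫_0^L u'(x)^2 dx.
Compute u'(x) = -12*x**3 - 6*x**2 - 4*x + 3.
Then u(x)^2 = 9*x**8 + 12*x**7 + 16*x**6 - 10*x**5 - 8*x**4 - 12*x**3 + 9*x**2 and u'(x)^2 = 144*x**6 + 144*x**5 + 132*x**4 - 24*x**3 - 20*x**2 - 24*x + 9.
Integrate each monomial from 0 to 5 using ∫_0^5 c·x^n dx = c·5^(n+1)/(n+1):
  ∫_0^5 u(x)^2 dx = ∫_0^5 (9*x^8 + 12*x^7 + 16*x^6 - 10*x^5 - 8*x^4 - 12*x^3 + 9*x^2) dx. Term by term:
    ∫_0^5 9*x^8 dx = 1953125;  ∫_0^5 12*x^7 dx = 1171875/2;  ∫_0^5 16*x^6 dx = 1250000/7;
    ∫_0^5 -10*x^5 dx = -78125/3;  ∫_0^5 -8*x^4 dx = -5000;  ∫_0^5 -12*x^3 dx = -1875;
    ∫_0^5 9*x^2 dx = 375.
  Sum: 1953125 + 1171875/2 + 1250000/7 − 78125/3 − 5000 − 1875 + 375 = 112773875/42.
  ∫_0^5 u'(x)^2 dx = ∫_0^5 (144*x^6 + 144*x^5 + 132*x^4 - 24*x^3 - 20*x^2 - 24*x + 9) dx. Term by term:
    ∫_0^5 144*x^6 dx = 11250000/7;  ∫_0^5 144*x^5 dx = 375000;  ∫_0^5 132*x^4 dx = 82500;
    ∫_0^5 -24*x^3 dx = -3750;  ∫_0^5 -20*x^2 dx = -2500/3;  ∫_0^5 -24*x dx = -300;
    ∫_0^5 9 dx = 45.
  Sum: 11250000/7 + 375000 + 82500 − 3750 − 2500/3 − 300 + 45 = 43255895/21.
Adding: ||u||_{H^1}^2 = 112773875/42 + 43255895/21 = 66428555/14.


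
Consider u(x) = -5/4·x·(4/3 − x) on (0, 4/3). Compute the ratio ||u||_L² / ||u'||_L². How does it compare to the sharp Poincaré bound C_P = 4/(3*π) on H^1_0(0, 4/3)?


||u||_L² / ||u'||_L² = 2*sqrt(10)/15 < C_P = 4/(3*π).

u(x) = -5/4·x·(4/3 − x), so u'(x) = 5*x/2 - 5/3.
u(x) = -5/4·x·(4/3 − x) vanishes at x = 0 and x = 4/3, so u ∈ H^1_0(0, 4/3). Differentiate via the product rule and integrate the resulting polynomials term by term.
  ∫_0^4/3 u² dx = ∫_0^4/3 (25*x^4/16 - 25*x^3/6 + 25*x^2/9) dx. Term by term:
    ∫_0^4/3 25*x^4/16 dx = 320/243;  ∫_0^4/3 -25*x^3/6 dx = -800/243;  ∫_0^4/3 25*x^2/9 dx = 1600/729.
  Sum: 320/243 − 800/243 + 1600/729 = 160/729.
  ∫_0^4/3 (u')² dx = ∫_0^4/3 (25*x^2/4 - 25*x/3 + 25/9) dx. Term by term:
    ∫_0^4/3 25*x^2/4 dx = 400/81;  ∫_0^4/3 -25*x/3 dx = -200/27;  ∫_0^4/3 25/9 dx = 100/27.
  Sum: 400/81 − 200/27 + 100/27 = 100/81.
∫_0^4/3 u² dx = 160/729, so ||u||_L² = 4*sqrt(10)/27.
∫_0^4/3 (u')² dx = 100/81, so ||u'||_L² = 10/9.
Ratio ||u||_L² / ||u'||_L² = 2*sqrt(10)/15.
Sharp Poincaré constant on H^1_0(0, 4/3) is C_P = L/π = 4/(3*π), achieved by sin(3*π/4·x).
A polynomial bump cannot attain the sharp Poincaré constant (only the first sine eigenfunction does), so the ratio is strictly less than C_P, consistent with ||u||_L² ≤ C_P ||u'||_L².
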